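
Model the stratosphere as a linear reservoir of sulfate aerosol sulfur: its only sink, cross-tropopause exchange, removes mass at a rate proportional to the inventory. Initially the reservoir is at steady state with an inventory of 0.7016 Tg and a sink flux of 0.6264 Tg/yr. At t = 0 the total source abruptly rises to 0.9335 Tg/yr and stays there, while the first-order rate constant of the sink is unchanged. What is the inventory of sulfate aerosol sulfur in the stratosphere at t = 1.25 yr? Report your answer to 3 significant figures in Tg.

The sink rate constant is k = F₀/M₀ = 0.6264/0.7016 = 0.8928 yr⁻¹.
Solving dM/dt = F₁ − kM with M(0) = M₀ gives M(t) = F₁/k + (M₀ − F₁/k)·e^(−kt).
F₁/k = 0.9335/0.8928 = 1.0456 Tg; kt = 0.8928 × 1.25 = 1.116, e^(−kt) = 0.3276.
M(1.25) = 1.0456 + (0.7016 − 1.0456) × 0.3276 = 1.0456 − 0.1127 = 0.93289 Tg.

0.933 Tg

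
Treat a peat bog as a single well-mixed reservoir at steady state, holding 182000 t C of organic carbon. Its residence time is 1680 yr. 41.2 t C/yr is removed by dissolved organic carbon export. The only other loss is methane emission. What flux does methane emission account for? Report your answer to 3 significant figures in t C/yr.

67.1 t C/yr

Total removal F = M/τ = 182000 / 1680 = 108.3 t C/yr.
Methane emission = F − (41.2) = 108.3 − 41.20 = 67.13 t C/yr.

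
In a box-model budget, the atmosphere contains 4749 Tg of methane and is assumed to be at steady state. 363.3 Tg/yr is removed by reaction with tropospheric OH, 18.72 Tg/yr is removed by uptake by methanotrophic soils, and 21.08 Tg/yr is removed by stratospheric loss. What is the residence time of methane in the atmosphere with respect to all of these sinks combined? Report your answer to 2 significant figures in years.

Total removal flux = 363.3 + 18.72 + 21.08 = 403.10 Tg/yr.
τ = M / ΣF_out = 4749 / 403.10 = 11.78 yr.

12 yr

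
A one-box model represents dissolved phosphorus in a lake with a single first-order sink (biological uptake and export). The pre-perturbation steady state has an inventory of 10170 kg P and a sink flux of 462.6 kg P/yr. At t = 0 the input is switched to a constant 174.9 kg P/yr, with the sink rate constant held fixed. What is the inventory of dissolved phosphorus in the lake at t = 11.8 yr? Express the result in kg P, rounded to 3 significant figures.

7540 kg P

Residence time τ = M₀/F₀ = 21.98 yr. The eventual steady state is M_∞ = M₀·(F₁/F₀) = 10170 × 174.9/462.6 = 3845.1 kg P.
The anomaly ΔM(t) = M(t) − M_∞ decays as ΔM₀·e^(−t/τ) with ΔM₀ = 10170 − 3845.1 = 6325 kg P.
At t = 11.8 yr, e^(−t/τ) = e^(−0.5367) = 0.5846, so ΔM = 3698 kg P and M = 3845.1 + 3698 = 7542.9 kg P.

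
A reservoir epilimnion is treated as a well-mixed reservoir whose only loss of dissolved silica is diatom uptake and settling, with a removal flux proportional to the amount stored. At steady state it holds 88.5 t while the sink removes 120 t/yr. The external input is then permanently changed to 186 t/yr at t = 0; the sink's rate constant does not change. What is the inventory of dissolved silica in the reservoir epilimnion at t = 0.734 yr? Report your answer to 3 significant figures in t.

119 t

Residence time τ = M₀/F₀ = 0.7375 yr. The eventual steady state is M_∞ = M₀·(F₁/F₀) = 88.5 × 186/120 = 137.18 t.
The anomaly ΔM(t) = M(t) − M_∞ decays as ΔM₀·e^(−t/τ) with ΔM₀ = 88.5 − 137.18 = −48.68 t.
At t = 0.734 yr, e^(−t/τ) = e^(−0.9953) = 0.3696, so ΔM = −17.99 t and M = 137.18 − 17.99 = 119.18 t.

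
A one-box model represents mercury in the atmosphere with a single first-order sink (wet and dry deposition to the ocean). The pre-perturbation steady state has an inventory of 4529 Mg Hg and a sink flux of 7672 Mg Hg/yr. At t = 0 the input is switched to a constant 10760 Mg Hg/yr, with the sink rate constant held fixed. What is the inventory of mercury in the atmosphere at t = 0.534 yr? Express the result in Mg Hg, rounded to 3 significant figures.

5610 Mg Hg

τ = M₀/F₀ = 4529/7672 = 0.5903 yr; rate constant k = 1/τ.
New steady state M_∞ = F₁/k = F₁·τ = 10760 × 0.5903 = 6351.9 Mg Hg.
M(t) = M_∞ + (M₀ − M_∞)·e^(−t/τ); t/τ = 0.534/0.5903 = 0.9046, so e^(−t/τ) = 0.4047.
M(t) = 6351.9 − 1823 × 0.4047 = 5614.2 Mg Hg.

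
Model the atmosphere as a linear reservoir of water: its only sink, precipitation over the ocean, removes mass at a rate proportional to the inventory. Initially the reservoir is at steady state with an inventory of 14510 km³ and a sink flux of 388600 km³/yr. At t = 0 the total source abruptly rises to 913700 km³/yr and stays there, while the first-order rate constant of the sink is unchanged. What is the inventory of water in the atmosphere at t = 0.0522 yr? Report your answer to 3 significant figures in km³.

29300 km³

τ = M₀/F₀ = 14510/388600 = 0.03734 yr; rate constant k = 1/τ.
New steady state M_∞ = F₁/k = F₁·τ = 913700 × 0.03734 = 34117 km³.
M(t) = M_∞ + (M₀ − M_∞)·e^(−t/τ); t/τ = 0.0522/0.03734 = 1.398, so e^(−t/τ) = 0.2471.
M(t) = 34117 − 19610 × 0.2471 = 29272 km³.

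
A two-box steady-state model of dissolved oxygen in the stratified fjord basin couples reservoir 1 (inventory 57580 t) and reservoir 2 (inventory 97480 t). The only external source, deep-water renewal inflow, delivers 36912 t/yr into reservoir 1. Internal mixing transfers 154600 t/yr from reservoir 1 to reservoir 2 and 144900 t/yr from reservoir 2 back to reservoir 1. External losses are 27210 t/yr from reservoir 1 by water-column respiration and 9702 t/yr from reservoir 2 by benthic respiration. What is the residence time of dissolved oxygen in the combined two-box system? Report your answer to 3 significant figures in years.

For the system as a whole, the A↔B exchange is internal and contributes nothing to the throughput; only the external sinks remove mass.
M_total = 57580 + 97480 = 155060 t.
ΣF_external_out = 27210 + 9702 = 36912 t/yr.
τ = M_total / ΣF_ext = 155060 / 36912 = 4.201 yr.

4.20 yr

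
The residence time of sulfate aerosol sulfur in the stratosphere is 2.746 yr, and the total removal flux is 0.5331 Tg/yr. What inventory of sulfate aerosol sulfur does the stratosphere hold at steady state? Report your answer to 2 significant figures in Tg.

τ = M/F ⇒ M = τ × F = 2.746 × 0.5331 = 1.464 Tg.

1.5 Tg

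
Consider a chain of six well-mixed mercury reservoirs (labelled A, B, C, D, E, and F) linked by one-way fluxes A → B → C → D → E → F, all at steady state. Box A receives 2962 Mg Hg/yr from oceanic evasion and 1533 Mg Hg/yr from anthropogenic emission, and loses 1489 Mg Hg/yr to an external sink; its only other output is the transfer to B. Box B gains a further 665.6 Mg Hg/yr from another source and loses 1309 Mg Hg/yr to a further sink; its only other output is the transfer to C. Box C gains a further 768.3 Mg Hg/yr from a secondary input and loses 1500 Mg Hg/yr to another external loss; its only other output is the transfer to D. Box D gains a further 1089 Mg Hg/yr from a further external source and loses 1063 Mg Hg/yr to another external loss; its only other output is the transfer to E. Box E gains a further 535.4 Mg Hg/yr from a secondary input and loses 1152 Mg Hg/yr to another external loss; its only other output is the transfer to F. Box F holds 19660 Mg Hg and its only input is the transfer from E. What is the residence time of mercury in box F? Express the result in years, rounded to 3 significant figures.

Box A: F(A→B) = (2962 + 1533) − 1489 = 3006.0 Mg Hg/yr.
Box B: F(B→C) = (3006.0 + 665.6) − 1309 = 2362.6 Mg Hg/yr.
Box C: F(C→D) = (2362.6 + 768.3) − 1500 = 1630.9 Mg Hg/yr.
Box D: F(D→E) = (1630.9 + 1089) − 1063 = 1656.9 Mg Hg/yr.
Box E: F(E→F) = (1656.9 + 535.4) − 1152 = 1040.3 Mg Hg/yr.
Box F throughput = its input = 1040.3 Mg Hg/yr; τ = 19660 / 1040.3 = 18.90 yr.

18.9 yr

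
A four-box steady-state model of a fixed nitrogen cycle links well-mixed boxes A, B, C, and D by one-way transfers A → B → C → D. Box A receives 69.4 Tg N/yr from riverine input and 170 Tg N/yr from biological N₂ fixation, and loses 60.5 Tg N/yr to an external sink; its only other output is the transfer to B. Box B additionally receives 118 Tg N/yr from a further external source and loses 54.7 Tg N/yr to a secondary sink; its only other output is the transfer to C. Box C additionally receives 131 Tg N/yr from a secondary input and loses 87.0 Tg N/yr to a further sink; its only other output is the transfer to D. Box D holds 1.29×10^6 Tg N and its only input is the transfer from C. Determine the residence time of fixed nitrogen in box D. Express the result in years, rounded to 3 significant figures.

4510 yr

Box A: F(A→B) = (69.4 + 170) − 60.5 = 178.90 Tg N/yr.
Box B: F(B→C) = (178.90 + 118) − 54.7 = 242.20 Tg N/yr.
Box C: F(C→D) = (242.20 + 131) − 87.0 = 286.20 Tg N/yr.
Box D throughput = its input = 286.20 Tg N/yr; τ = 1.29×10^6 / 286.20 = 4507 yr.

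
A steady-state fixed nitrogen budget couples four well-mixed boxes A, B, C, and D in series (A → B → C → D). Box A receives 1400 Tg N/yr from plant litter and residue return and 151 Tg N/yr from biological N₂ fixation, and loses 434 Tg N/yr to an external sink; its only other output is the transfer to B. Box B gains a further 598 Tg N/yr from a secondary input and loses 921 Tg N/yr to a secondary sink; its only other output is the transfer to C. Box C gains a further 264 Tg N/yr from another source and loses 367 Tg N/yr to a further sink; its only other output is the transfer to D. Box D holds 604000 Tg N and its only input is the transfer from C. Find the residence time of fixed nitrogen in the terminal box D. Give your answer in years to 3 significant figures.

874 yr

Box A: F(A→B) = (1400 + 151) − 434 = 1117.0 Tg N/yr.
Box B: F(B→C) = (1117.0 + 598) − 921 = 794.00 Tg N/yr.
Box C: F(C→D) = (794.00 + 264) − 367 = 691.00 Tg N/yr.
Box D throughput = its input = 691.00 Tg N/yr; τ = 604000 / 691.00 = 874.1 yr.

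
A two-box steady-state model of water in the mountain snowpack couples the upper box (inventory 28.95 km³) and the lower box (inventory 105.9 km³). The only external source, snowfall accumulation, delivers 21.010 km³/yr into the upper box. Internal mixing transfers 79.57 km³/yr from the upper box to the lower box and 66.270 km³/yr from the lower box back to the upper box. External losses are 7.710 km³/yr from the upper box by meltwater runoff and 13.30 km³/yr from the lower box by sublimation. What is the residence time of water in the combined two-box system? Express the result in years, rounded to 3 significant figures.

Residence time in the combined system uses the total inventory and the total *external* removal — internal exchanges between the two boxes cancel.
M_total = 28.95 + 105.9 = 134.85 km³.
ΣF_external_out = 7.710 + 13.30 = 21.010 km³/yr.
τ = M_total / ΣF_ext = 134.85 / 21.010 = 6.418 yr.

6.42 yr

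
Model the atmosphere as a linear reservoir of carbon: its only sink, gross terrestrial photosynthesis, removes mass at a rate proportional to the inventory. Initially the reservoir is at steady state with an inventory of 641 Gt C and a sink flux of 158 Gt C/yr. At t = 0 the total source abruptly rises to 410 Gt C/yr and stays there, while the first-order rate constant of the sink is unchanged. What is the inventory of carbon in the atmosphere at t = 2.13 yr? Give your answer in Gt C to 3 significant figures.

1060 Gt C

The sink rate constant is k = F₀/M₀ = 158/641 = 0.2465 yr⁻¹.
Solving dM/dt = F₁ − kM with M(0) = M₀ gives M(t) = F₁/k + (M₀ − F₁/k)·e^(−kt).
F₁/k = 410/0.2465 = 1663.4 Gt C; kt = 0.2465 × 2.13 = 0.5250, e^(−kt) = 0.5915.
M(2.13) = 1663.4 + (641 − 1663.4) × 0.5915 = 1663.4 − 604.8 = 1058.6 Gt C.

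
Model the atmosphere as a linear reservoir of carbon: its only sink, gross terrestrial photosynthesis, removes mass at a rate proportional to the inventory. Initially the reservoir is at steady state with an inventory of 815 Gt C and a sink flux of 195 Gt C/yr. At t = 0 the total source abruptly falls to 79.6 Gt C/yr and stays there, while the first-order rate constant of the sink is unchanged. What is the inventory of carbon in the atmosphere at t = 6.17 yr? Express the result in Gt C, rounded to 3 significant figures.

443 Gt C

The sink rate constant is k = F₀/M₀ = 195/815 = 0.2393 yr⁻¹.
Solving dM/dt = F₁ − kM with M(0) = M₀ gives M(t) = F₁/k + (M₀ − F₁/k)·e^(−kt).
F₁/k = 79.6/0.2393 = 332.69 Gt C; kt = 0.2393 × 6.17 = 1.476, e^(−kt) = 0.2285.
M(6.17) = 332.69 + (815 − 332.69) × 0.2285 = 332.69 + 110.2 = 442.89 Gt C.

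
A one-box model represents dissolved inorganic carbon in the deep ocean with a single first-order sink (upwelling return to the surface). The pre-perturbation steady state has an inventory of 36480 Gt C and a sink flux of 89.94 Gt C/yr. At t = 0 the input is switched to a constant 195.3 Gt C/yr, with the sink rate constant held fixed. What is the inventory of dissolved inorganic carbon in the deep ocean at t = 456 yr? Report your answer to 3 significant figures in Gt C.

Residence time τ = M₀/F₀ = 405.6 yr. The eventual steady state is M_∞ = M₀·(F₁/F₀) = 36480 × 195.3/89.94 = 79214 Gt C.
The anomaly ΔM(t) = M(t) − M_∞ decays as ΔM₀·e^(−t/τ) with ΔM₀ = 36480 − 79214 = −42730 Gt C.
At t = 456 yr, e^(−t/τ) = e^(−1.124) = 0.3249, so ΔM = −13880 Gt C and M = 79214 − 13880 = 65330 Gt C.

65300 Gt C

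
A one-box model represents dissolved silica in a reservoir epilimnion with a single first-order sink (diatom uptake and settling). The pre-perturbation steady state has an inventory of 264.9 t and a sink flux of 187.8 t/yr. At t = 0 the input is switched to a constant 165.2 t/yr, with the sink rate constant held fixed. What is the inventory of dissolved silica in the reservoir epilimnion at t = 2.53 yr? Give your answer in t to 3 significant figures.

Residence time τ = M₀/F₀ = 1.411 yr. The eventual steady state is M_∞ = M₀·(F₁/F₀) = 264.9 × 165.2/187.8 = 233.02 t.
The anomaly ΔM(t) = M(t) − M_∞ decays as ΔM₀·e^(−t/τ) with ΔM₀ = 264.9 − 233.02 = 31.88 t.
At t = 2.53 yr, e^(−t/τ) = e^(−1.794) = 0.1664, so ΔM = 5.303 t and M = 233.02 + 5.303 = 238.32 t.

238 t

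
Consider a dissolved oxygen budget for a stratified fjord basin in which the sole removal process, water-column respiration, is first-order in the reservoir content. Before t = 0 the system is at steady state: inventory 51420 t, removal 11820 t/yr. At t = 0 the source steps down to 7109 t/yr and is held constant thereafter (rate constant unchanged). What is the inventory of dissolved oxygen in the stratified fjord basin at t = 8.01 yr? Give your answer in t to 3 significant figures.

34200 t

τ = M₀/F₀ = 51420/11820 = 4.350 yr; rate constant k = 1/τ.
New steady state M_∞ = F₁/k = F₁·τ = 7109 × 4.350 = 30926 t.
M(t) = M_∞ + (M₀ − M_∞)·e^(−t/τ); t/τ = 8.01/4.350 = 1.841, so e^(−t/τ) = 0.1586.
M(t) = 30926 + 20490 × 0.1586 = 34177 t.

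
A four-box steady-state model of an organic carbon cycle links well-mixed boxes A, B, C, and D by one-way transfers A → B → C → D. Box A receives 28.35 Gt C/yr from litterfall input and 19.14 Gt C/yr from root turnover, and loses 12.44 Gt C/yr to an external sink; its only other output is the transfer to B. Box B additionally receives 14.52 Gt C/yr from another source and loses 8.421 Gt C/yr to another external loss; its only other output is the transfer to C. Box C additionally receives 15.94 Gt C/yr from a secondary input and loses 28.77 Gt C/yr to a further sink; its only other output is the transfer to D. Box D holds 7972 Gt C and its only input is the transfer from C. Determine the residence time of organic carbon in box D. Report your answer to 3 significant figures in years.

282 yr

Box A: F(A→B) = (28.35 + 19.14) − 12.44 = 35.050 Gt C/yr.
Box B: F(B→C) = (35.050 + 14.52) − 8.421 = 41.149 Gt C/yr.
Box C: F(C→D) = (41.149 + 15.94) − 28.77 = 28.319 Gt C/yr.
Box D throughput = its input = 28.319 Gt C/yr; τ = 7972 / 28.319 = 281.5 yr.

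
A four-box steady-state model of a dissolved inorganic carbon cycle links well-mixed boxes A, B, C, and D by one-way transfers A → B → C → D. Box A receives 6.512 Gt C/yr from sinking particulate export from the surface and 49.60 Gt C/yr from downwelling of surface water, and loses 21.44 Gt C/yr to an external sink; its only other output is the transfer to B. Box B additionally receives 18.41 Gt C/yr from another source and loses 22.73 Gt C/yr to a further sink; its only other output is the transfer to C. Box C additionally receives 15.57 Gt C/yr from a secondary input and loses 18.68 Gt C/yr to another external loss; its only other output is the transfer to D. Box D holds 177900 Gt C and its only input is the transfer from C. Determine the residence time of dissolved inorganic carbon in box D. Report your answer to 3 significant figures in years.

Box A: F(A→B) = (6.512 + 49.60) − 21.44 = 34.672 Gt C/yr.
Box B: F(B→C) = (34.672 + 18.41) − 22.73 = 30.352 Gt C/yr.
Box C: F(C→D) = (30.352 + 15.57) − 18.68 = 27.242 Gt C/yr.
Box D throughput = its input = 27.242 Gt C/yr; τ = 177900 / 27.242 = 6530 yr.

6530 yr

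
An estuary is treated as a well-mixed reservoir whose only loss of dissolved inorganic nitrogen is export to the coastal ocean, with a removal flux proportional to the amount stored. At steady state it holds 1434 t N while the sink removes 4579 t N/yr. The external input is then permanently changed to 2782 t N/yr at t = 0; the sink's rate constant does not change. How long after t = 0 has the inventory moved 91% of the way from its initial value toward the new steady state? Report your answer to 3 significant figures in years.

0.754 yr

τ = M₀/F₀ = 1434/4579 = 0.3132 yr.
The remaining gap fraction is e^(−t/τ); 91% covered ⇒ e^(−t/τ) = 0.0900.
t = −τ ln(0.0900) = 0.3132 × 2.408 = 0.7541 yr.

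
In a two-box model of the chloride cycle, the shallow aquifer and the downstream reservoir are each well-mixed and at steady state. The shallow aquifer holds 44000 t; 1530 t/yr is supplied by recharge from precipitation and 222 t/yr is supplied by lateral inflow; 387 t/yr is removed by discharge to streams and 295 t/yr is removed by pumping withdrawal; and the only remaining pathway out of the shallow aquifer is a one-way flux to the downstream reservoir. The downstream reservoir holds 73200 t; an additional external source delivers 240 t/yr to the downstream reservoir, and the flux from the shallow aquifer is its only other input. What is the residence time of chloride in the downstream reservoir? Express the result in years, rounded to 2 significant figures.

56 yr

Balance the shallow aquifer: ΣF_in = 1530 + 222 = 1752.0 t/yr.
Flux to the downstream reservoir = ΣF_in − (387 + 295) = 1070.0 t/yr.
Total input to the downstream reservoir = 1070.0 + 240 = 1310.0 t/yr; at steady state this equals its total output.
τ = M / F = 73200 / 1310.0 = 55.88 yr.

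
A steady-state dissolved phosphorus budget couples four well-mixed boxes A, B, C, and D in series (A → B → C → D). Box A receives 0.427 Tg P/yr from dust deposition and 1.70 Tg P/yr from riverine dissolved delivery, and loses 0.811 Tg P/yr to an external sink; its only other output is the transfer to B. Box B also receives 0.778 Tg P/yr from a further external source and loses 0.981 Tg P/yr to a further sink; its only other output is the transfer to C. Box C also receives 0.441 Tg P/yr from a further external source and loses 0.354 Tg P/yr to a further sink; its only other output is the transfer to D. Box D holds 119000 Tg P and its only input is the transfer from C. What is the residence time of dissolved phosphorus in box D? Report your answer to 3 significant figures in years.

Box A: F(A→B) = (0.427 + 1.70) − 0.811 = 1.3160 Tg P/yr.
Box B: F(B→C) = (1.3160 + 0.778) − 0.981 = 1.1130 Tg P/yr.
Box C: F(C→D) = (1.1130 + 0.441) − 0.354 = 1.2000 Tg P/yr.
Box D throughput = its input = 1.2000 Tg P/yr; τ = 119000 / 1.2000 = 99170 yr.

99200 yr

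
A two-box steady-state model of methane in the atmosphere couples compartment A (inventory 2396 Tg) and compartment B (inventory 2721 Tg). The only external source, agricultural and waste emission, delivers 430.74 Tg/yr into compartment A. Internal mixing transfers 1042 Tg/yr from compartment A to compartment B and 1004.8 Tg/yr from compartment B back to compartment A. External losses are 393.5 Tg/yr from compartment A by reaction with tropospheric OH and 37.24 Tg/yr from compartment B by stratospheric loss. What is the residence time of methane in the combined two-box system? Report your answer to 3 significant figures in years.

For the system as a whole, the A↔B exchange is internal and contributes nothing to the throughput; only the external sinks remove mass.
M_total = 2396 + 2721 = 5117.0 Tg.
ΣF_external_out = 393.5 + 37.24 = 430.74 Tg/yr.
τ = M_total / ΣF_ext = 5117.0 / 430.74 = 11.88 yr.

11.9 yr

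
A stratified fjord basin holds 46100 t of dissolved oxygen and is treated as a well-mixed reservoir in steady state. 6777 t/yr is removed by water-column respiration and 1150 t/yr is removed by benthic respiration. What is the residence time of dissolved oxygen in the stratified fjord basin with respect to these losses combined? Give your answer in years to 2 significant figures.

5.8 yr

Total removal = 6777 + 1150 = 7927.0 t/yr.
τ = M / ΣF_out = 46100 / 7927.0 = 5.816 yr.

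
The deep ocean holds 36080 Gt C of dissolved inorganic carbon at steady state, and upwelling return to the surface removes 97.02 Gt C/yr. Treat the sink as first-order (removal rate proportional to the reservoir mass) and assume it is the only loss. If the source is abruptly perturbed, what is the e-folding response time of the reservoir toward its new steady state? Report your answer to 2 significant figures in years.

For a linear reservoir the response time equals the residence time τ = M/F.
τ = 36080 / 97.02 = 371.9 yr.

370 yr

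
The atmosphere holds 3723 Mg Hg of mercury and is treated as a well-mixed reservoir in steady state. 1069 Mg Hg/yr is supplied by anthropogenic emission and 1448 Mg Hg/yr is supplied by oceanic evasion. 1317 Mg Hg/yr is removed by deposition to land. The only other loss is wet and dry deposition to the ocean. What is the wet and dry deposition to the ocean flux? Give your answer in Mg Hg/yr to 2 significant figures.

At steady state ΣF_in = ΣF_out.
ΣF_in = 1069 + 1448 = 2517.0 Mg Hg/yr.
Wet and dry deposition to the ocean flux = ΣF_in − (1317) = 2517.0 − 1317 = 1200 Mg Hg/yr.

1200 Mg Hg/yr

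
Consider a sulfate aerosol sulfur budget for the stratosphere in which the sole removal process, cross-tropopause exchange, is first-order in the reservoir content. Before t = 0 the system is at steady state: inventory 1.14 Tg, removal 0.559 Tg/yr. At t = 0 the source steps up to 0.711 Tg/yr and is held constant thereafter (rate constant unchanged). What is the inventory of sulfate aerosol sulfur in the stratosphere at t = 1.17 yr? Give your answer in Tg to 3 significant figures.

1.28 Tg

Residence time τ = M₀/F₀ = 2.039 yr. The eventual steady state is M_∞ = M₀·(F₁/F₀) = 1.14 × 0.711/0.559 = 1.4500 Tg.
The anomaly ΔM(t) = M(t) − M_∞ decays as ΔM₀·e^(−t/τ) with ΔM₀ = 1.14 − 1.4500 = −0.3100 Tg.
At t = 1.17 yr, e^(−t/τ) = e^(−0.5737) = 0.5634, so ΔM = −0.1747 Tg and M = 1.4500 − 0.1747 = 1.2753 Tg.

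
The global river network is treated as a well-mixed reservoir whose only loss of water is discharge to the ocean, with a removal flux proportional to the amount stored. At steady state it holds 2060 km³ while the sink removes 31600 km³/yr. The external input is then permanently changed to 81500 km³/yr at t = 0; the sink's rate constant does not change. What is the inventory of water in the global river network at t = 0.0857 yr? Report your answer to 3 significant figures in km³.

Residence time τ = M₀/F₀ = 0.06519 yr. The eventual steady state is M_∞ = M₀·(F₁/F₀) = 2060 × 81500/31600 = 5313.0 km³.
The anomaly ΔM(t) = M(t) − M_∞ decays as ΔM₀·e^(−t/τ) with ΔM₀ = 2060 − 5313.0 = −3253 km³.
At t = 0.0857 yr, e^(−t/τ) = e^(−1.315) = 0.2686, so ΔM = −873.7 km³ and M = 5313.0 − 873.7 = 4439.3 km³.

4440 km³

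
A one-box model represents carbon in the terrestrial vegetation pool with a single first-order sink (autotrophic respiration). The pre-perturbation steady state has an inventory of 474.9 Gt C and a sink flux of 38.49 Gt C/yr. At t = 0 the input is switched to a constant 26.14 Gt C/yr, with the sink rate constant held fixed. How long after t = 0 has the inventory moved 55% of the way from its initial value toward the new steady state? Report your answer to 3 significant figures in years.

τ = M₀/F₀ = 474.9/38.49 = 12.34 yr.
The remaining gap fraction is e^(−t/τ); 55% covered ⇒ e^(−t/τ) = 0.450.
t = −τ ln(0.450) = 12.34 × 0.7985 = 9.852 yr.

9.85 yr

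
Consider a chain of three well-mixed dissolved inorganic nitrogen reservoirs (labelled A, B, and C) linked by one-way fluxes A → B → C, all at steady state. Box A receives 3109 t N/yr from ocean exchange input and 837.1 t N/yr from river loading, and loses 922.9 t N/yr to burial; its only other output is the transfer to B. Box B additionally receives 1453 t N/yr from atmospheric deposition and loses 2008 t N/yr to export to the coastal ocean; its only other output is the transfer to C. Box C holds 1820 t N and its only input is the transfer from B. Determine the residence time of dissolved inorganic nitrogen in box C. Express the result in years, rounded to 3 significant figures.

Box A: F(A→B) = (3109 + 837.1) − 922.9 = 3023.2 t N/yr.
Box B: F(B→C) = (3023.2 + 1453) − 2008 = 2468.2 t N/yr.
Box C throughput = its input = 2468.2 t N/yr; τ = 1820 / 2468.2 = 0.7374 yr.

0.737 yr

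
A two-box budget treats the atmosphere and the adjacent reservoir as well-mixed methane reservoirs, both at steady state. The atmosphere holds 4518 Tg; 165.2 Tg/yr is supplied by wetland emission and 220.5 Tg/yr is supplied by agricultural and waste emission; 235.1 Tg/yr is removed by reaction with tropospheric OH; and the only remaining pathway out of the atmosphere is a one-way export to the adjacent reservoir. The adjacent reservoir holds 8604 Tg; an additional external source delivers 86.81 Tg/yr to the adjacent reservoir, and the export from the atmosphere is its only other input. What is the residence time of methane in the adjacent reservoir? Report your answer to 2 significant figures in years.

36 yr

Balance the atmosphere: ΣF_in = 165.2 + 220.5 = 385.70 Tg/yr.
Export to the adjacent reservoir = ΣF_in − (235.1) = 150.60 Tg/yr.
Total input to the adjacent reservoir = 150.60 + 86.81 = 237.41 Tg/yr; at steady state this equals its total output.
τ = M / F = 8604 / 237.41 = 36.24 yr.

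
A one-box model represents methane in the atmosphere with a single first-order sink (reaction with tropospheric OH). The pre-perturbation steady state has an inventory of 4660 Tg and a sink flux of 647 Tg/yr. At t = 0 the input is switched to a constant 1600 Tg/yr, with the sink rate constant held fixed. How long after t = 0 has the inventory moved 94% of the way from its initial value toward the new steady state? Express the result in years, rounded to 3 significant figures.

τ = M₀/F₀ = 4660/647 = 7.202 yr.
The remaining gap fraction is e^(−t/τ); 94% covered ⇒ e^(−t/τ) = 0.0600.
t = −τ ln(0.0600) = 7.202 × 2.813 = 20.26 yr.

20.3 yr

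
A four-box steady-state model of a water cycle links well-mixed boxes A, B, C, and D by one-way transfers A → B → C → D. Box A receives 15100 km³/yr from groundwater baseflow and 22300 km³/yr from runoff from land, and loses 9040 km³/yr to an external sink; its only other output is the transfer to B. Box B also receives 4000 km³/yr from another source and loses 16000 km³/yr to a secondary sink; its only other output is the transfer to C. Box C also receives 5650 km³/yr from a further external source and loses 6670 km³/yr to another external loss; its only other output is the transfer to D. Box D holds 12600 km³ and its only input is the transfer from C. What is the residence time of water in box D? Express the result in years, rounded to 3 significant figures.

Box A: F(A→B) = (15100 + 22300) − 9040 = 28360 km³/yr.
Box B: F(B→C) = (28360 + 4000) − 16000 = 16360 km³/yr.
Box C: F(C→D) = (16360 + 5650) − 6670 = 15340 km³/yr.
Box D throughput = its input = 15340 km³/yr; τ = 12600 / 15340 = 0.8214 yr.

0.821 yr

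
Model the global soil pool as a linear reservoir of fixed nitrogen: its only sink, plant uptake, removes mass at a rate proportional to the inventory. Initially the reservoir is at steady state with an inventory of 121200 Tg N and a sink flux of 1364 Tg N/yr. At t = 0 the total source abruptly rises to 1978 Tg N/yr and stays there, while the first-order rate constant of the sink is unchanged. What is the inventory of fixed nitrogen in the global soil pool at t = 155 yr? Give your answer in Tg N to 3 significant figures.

166000 Tg N

τ = M₀/F₀ = 121200/1364 = 88.86 yr; rate constant k = 1/τ.
New steady state M_∞ = F₁/k = F₁·τ = 1978 × 88.86 = 175760 Tg N.
M(t) = M_∞ + (M₀ − M_∞)·e^(−t/τ); t/τ = 155/88.86 = 1.744, so e^(−t/τ) = 0.1748.
M(t) = 175760 − 54560 × 0.1748 = 166220 Tg N.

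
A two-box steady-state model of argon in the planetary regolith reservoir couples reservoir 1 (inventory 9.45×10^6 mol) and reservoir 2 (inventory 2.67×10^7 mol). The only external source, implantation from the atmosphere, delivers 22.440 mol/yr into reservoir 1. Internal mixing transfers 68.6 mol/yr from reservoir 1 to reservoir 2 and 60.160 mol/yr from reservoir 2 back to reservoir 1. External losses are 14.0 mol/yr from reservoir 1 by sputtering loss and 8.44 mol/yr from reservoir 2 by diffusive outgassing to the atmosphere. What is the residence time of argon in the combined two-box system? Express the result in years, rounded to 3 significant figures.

For the system as a whole, the A↔B exchange is internal and contributes nothing to the throughput; only the external sinks remove mass.
M_total = 9.45×10^6 + 2.67×10^7 = 3.6150×10^7 mol.
ΣF_external_out = 14.0 + 8.44 = 22.440 mol/yr.
τ = M_total / ΣF_ext = 3.6150×10^7 / 22.440 = 1.611×10^6 yr.

1.61×10^6 yr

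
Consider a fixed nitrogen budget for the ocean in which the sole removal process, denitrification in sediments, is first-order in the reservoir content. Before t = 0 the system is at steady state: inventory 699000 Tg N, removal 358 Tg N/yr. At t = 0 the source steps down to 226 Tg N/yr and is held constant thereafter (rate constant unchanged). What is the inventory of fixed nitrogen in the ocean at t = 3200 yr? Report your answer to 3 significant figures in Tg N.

Residence time τ = M₀/F₀ = 1953 yr. The eventual steady state is M_∞ = M₀·(F₁/F₀) = 699000 × 226/358 = 441270 Tg N.
The anomaly ΔM(t) = M(t) − M_∞ decays as ΔM₀·e^(−t/τ) with ΔM₀ = 699000 − 441270 = 257700 Tg N.
At t = 3200 yr, e^(−t/τ) = e^(−1.639) = 0.1942, so ΔM = 50050 Tg N and M = 441270 + 50050 = 491320 Tg N.

491000 Tg N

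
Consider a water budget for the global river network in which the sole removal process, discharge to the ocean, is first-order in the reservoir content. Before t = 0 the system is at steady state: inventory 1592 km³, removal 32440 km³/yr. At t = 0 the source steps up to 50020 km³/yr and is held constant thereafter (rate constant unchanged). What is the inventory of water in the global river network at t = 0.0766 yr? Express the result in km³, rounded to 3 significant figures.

2270 km³

Residence time τ = M₀/F₀ = 0.04908 yr. The eventual steady state is M_∞ = M₀·(F₁/F₀) = 1592 × 50020/32440 = 2454.7 km³.
The anomaly ΔM(t) = M(t) − M_∞ decays as ΔM₀·e^(−t/τ) with ΔM₀ = 1592 − 2454.7 = −862.7 km³.
At t = 0.0766 yr, e^(−t/τ) = e^(−1.561) = 0.2100, so ΔM = −181.1 km³ and M = 2454.7 − 181.1 = 2273.6 km³.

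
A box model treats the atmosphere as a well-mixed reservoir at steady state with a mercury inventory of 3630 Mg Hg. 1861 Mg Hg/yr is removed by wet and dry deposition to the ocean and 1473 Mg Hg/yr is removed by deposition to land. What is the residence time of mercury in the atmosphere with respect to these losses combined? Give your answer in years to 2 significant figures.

1.1 yr

Total removal = 1861 + 1473 = 3334.0 Mg Hg/yr.
τ = M / ΣF_out = 3630 / 3334.0 = 1.089 yr.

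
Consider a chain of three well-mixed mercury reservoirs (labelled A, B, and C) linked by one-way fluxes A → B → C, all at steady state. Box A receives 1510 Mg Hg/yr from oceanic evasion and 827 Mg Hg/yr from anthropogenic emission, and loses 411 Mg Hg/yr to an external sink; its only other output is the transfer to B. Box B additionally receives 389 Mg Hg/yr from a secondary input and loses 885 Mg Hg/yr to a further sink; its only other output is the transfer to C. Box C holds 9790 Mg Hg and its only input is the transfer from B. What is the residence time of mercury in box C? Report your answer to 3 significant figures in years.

6.85 yr

Box A: F(A→B) = (1510 + 827) − 411 = 1926.0 Mg Hg/yr.
Box B: F(B→C) = (1926.0 + 389) − 885 = 1430.0 Mg Hg/yr.
Box C throughput = its input = 1430.0 Mg Hg/yr; τ = 9790 / 1430.0 = 6.846 yr.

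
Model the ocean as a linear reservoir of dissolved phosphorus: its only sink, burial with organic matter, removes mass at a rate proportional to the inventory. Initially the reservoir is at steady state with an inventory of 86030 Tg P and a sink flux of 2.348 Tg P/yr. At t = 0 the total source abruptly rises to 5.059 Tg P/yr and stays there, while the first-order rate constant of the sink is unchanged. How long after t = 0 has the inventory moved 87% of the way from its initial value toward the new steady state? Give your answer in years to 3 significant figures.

74800 yr

τ = M₀/F₀ = 86030/2.348 = 36640 yr.
The remaining gap fraction is e^(−t/τ); 87% covered ⇒ e^(−t/τ) = 0.130.
t = −τ ln(0.130) = 36640 × 2.040 = 74750 yr.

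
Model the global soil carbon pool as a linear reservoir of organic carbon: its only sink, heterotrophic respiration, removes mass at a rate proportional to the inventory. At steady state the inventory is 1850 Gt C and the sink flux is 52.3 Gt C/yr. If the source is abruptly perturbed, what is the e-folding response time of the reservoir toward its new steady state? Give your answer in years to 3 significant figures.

For a linear reservoir the response time equals the residence time τ = M/F.
τ = 1850 / 52.3 = 35.37 yr.

35.4 yr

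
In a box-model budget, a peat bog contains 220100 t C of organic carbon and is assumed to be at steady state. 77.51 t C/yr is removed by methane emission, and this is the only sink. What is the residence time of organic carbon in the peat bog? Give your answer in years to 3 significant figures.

τ = M / F = 220100 / 77.51 = 2840 yr.

2840 yr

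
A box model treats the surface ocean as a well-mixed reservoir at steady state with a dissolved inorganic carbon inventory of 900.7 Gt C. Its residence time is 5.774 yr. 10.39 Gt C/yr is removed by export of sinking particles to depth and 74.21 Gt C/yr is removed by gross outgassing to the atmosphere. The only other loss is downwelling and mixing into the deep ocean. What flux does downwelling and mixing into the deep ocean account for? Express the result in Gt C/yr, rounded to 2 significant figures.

71 Gt C/yr

Total removal F = M/τ = 900.7 / 5.774 = 156.0 Gt C/yr.
Downwelling and mixing into the deep ocean = F − (10.39 + 74.21) = 156.0 − 84.60 = 71.39 Gt C/yr.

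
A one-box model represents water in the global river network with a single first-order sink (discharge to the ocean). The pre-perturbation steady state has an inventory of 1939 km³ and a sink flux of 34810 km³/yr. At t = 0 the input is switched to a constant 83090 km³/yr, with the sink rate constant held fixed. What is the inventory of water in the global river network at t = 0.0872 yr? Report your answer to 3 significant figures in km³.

τ = M₀/F₀ = 1939/34810 = 0.05570 yr; rate constant k = 1/τ.
New steady state M_∞ = F₁/k = F₁·τ = 83090 × 0.05570 = 4628.3 km³.
M(t) = M_∞ + (M₀ − M_∞)·e^(−t/τ); t/τ = 0.0872/0.05570 = 1.565, so e^(−t/τ) = 0.2090.
M(t) = 4628.3 − 2689 × 0.2090 = 4066.3 km³.

4070 km³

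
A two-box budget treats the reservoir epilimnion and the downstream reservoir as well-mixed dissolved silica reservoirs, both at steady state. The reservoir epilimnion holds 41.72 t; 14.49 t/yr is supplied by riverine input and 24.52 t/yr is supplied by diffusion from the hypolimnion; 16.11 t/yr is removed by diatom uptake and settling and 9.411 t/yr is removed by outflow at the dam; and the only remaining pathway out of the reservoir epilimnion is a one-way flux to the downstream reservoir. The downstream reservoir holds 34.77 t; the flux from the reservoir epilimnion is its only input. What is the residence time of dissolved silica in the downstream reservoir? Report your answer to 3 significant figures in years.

2.58 yr

Balance the reservoir epilimnion: ΣF_in = 14.49 + 24.52 = 39.010 t/yr.
Flux to the downstream reservoir = ΣF_in − (16.11 + 9.411) = 13.489 t/yr.
At steady state the output of the downstream reservoir equals its input, 13.489 t/yr.
τ = M / F = 34.77 / 13.489 = 2.578 yr.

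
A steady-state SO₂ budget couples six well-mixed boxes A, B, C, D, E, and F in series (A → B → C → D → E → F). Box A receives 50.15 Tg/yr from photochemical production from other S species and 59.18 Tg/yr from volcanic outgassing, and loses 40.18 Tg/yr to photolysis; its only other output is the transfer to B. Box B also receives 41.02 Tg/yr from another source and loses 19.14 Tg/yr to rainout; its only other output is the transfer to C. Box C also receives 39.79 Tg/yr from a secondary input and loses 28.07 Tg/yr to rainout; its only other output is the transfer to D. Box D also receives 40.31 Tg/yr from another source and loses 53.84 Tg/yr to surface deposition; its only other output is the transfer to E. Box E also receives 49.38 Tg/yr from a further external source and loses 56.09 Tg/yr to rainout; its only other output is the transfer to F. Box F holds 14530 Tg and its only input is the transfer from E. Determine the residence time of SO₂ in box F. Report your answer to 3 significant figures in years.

176 yr

Box A: F(A→B) = (50.15 + 59.18) − 40.18 = 69.150 Tg/yr.
Box B: F(B→C) = (69.150 + 41.02) − 19.14 = 91.030 Tg/yr.
Box C: F(C→D) = (91.030 + 39.79) − 28.07 = 102.75 Tg/yr.
Box D: F(D→E) = (102.75 + 40.31) − 53.84 = 89.220 Tg/yr.
Box E: F(E→F) = (89.220 + 49.38) − 56.09 = 82.510 Tg/yr.
Box F throughput = its input = 82.510 Tg/yr; τ = 14530 / 82.510 = 176.1 yr.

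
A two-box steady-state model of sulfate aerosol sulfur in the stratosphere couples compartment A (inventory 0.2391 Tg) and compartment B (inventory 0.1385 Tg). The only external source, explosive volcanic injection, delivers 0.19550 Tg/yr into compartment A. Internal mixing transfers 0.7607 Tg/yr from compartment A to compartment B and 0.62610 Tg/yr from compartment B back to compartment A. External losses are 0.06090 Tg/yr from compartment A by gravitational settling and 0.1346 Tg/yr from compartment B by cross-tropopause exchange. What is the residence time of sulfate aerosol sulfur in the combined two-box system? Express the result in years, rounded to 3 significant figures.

Treat the two boxes together as one reservoir: the mixing fluxes between them are internal recycling, so τ = ΣM / Σ(external losses).
M_total = 0.2391 + 0.1385 = 0.37760 Tg.
ΣF_external_out = 0.06090 + 0.1346 = 0.19550 Tg/yr.
τ = M_total / ΣF_ext = 0.37760 / 0.19550 = 1.931 yr.

1.93 yr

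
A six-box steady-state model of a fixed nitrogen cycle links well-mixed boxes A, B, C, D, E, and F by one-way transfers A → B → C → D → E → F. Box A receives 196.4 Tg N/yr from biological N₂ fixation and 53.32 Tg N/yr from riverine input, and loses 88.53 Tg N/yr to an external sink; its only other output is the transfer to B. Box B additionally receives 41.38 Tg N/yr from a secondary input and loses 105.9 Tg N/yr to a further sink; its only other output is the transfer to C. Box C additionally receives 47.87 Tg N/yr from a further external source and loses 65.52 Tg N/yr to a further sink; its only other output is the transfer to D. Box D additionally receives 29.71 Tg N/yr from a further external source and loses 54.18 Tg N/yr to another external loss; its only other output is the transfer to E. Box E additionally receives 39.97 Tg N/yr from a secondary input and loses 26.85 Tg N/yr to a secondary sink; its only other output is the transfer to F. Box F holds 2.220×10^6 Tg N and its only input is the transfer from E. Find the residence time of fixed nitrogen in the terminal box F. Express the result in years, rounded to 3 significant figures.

32800 yr

Box A: F(A→B) = (196.4 + 53.32) − 88.53 = 161.19 Tg N/yr.
Box B: F(B→C) = (161.19 + 41.38) − 105.9 = 96.670 Tg N/yr.
Box C: F(C→D) = (96.670 + 47.87) − 65.52 = 79.020 Tg N/yr.
Box D: F(D→E) = (79.020 + 29.71) − 54.18 = 54.550 Tg N/yr.
Box E: F(E→F) = (54.550 + 39.97) − 26.85 = 67.670 Tg N/yr.
Box F throughput = its input = 67.670 Tg N/yr; τ = 2.220×10^6 / 67.670 = 32810 yr.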